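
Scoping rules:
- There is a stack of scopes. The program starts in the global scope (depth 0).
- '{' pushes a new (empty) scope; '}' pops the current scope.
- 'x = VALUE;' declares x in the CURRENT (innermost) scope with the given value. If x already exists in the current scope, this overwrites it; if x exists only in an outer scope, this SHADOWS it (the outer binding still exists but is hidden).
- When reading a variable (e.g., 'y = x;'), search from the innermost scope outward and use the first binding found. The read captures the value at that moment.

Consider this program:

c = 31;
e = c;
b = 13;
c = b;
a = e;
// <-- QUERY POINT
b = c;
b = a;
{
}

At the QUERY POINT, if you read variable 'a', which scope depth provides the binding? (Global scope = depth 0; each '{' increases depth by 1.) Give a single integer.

Step 1: declare c=31 at depth 0
Step 2: declare e=(read c)=31 at depth 0
Step 3: declare b=13 at depth 0
Step 4: declare c=(read b)=13 at depth 0
Step 5: declare a=(read e)=31 at depth 0
Visible at query point: a=31 b=13 c=13 e=31

Answer: 0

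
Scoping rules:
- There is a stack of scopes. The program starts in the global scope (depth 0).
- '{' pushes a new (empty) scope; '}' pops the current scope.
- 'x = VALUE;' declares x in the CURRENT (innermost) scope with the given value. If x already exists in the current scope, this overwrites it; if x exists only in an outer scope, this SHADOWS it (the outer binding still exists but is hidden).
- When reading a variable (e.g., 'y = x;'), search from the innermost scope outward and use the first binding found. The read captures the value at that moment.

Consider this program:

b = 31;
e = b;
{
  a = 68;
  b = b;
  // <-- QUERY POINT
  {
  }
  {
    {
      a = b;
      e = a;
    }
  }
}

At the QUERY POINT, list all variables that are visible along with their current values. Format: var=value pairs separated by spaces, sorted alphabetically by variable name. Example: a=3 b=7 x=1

Answer: a=68 b=31 e=31

Derivation:
Step 1: declare b=31 at depth 0
Step 2: declare e=(read b)=31 at depth 0
Step 3: enter scope (depth=1)
Step 4: declare a=68 at depth 1
Step 5: declare b=(read b)=31 at depth 1
Visible at query point: a=68 b=31 e=31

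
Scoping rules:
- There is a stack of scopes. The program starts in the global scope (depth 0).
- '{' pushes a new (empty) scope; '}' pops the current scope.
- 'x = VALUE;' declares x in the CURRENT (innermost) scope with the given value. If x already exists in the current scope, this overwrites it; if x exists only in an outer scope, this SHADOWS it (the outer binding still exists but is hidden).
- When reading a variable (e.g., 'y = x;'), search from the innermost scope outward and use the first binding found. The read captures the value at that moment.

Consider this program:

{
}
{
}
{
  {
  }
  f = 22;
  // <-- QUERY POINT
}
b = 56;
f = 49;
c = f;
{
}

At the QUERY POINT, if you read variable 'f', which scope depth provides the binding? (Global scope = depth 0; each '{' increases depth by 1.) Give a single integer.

Step 1: enter scope (depth=1)
Step 2: exit scope (depth=0)
Step 3: enter scope (depth=1)
Step 4: exit scope (depth=0)
Step 5: enter scope (depth=1)
Step 6: enter scope (depth=2)
Step 7: exit scope (depth=1)
Step 8: declare f=22 at depth 1
Visible at query point: f=22

Answer: 1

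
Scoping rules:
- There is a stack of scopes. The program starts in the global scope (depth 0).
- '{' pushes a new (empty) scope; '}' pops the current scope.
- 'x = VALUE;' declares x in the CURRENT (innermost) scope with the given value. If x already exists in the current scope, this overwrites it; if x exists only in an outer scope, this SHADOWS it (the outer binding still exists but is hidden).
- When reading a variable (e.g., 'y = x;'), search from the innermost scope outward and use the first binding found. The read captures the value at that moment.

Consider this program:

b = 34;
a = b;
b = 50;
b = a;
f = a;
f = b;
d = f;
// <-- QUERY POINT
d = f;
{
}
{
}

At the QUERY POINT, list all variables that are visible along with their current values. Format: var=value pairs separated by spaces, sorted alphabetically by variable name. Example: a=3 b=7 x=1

Step 1: declare b=34 at depth 0
Step 2: declare a=(read b)=34 at depth 0
Step 3: declare b=50 at depth 0
Step 4: declare b=(read a)=34 at depth 0
Step 5: declare f=(read a)=34 at depth 0
Step 6: declare f=(read b)=34 at depth 0
Step 7: declare d=(read f)=34 at depth 0
Visible at query point: a=34 b=34 d=34 f=34

Answer: a=34 b=34 d=34 f=34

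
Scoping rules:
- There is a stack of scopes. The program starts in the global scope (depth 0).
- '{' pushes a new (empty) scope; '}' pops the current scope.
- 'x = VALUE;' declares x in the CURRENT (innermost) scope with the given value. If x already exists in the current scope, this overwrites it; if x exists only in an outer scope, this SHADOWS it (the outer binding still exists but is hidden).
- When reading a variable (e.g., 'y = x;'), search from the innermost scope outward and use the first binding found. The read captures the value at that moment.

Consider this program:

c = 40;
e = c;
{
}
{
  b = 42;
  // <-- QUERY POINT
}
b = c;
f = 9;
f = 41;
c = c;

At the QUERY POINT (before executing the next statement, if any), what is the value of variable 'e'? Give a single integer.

Answer: 40

Derivation:
Step 1: declare c=40 at depth 0
Step 2: declare e=(read c)=40 at depth 0
Step 3: enter scope (depth=1)
Step 4: exit scope (depth=0)
Step 5: enter scope (depth=1)
Step 6: declare b=42 at depth 1
Visible at query point: b=42 c=40 e=40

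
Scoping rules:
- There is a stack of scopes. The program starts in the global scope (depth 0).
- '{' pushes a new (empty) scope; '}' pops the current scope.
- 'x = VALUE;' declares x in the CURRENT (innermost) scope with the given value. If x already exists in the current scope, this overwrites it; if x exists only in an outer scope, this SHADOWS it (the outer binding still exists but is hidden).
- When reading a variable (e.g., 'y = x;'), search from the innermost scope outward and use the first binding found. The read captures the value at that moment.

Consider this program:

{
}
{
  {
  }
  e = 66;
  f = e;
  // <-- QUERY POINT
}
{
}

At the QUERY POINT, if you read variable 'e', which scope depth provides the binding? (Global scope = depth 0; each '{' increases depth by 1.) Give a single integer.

Answer: 1

Derivation:
Step 1: enter scope (depth=1)
Step 2: exit scope (depth=0)
Step 3: enter scope (depth=1)
Step 4: enter scope (depth=2)
Step 5: exit scope (depth=1)
Step 6: declare e=66 at depth 1
Step 7: declare f=(read e)=66 at depth 1
Visible at query point: e=66 f=66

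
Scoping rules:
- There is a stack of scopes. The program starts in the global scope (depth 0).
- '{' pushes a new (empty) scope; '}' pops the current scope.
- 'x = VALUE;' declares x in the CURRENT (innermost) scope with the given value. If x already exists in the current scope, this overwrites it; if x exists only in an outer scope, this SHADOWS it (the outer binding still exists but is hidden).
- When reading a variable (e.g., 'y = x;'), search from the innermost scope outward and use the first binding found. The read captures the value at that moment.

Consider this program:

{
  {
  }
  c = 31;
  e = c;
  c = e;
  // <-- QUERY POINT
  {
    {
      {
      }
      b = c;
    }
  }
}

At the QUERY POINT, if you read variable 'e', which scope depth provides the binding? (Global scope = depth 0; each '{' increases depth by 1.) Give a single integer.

Step 1: enter scope (depth=1)
Step 2: enter scope (depth=2)
Step 3: exit scope (depth=1)
Step 4: declare c=31 at depth 1
Step 5: declare e=(read c)=31 at depth 1
Step 6: declare c=(read e)=31 at depth 1
Visible at query point: c=31 e=31

Answer: 1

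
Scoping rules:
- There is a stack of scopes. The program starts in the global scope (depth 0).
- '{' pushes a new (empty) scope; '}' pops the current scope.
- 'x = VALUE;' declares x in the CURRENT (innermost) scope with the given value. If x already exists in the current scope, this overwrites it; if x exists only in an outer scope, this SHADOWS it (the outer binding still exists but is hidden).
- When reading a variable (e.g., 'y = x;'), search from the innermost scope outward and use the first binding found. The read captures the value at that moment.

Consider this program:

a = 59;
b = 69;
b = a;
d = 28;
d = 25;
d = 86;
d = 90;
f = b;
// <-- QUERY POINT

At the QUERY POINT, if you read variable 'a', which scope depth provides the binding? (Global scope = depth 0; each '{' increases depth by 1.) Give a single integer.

Answer: 0

Derivation:
Step 1: declare a=59 at depth 0
Step 2: declare b=69 at depth 0
Step 3: declare b=(read a)=59 at depth 0
Step 4: declare d=28 at depth 0
Step 5: declare d=25 at depth 0
Step 6: declare d=86 at depth 0
Step 7: declare d=90 at depth 0
Step 8: declare f=(read b)=59 at depth 0
Visible at query point: a=59 b=59 d=90 f=59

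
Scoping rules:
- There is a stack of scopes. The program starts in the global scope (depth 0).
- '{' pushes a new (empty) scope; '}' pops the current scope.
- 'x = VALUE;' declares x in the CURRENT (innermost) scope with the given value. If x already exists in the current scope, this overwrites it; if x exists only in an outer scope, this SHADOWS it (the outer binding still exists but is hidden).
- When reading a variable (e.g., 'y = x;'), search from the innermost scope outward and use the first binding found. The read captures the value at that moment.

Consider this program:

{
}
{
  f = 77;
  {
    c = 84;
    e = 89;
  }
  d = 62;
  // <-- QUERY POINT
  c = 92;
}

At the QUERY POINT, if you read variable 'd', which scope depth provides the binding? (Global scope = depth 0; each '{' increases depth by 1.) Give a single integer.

Answer: 1

Derivation:
Step 1: enter scope (depth=1)
Step 2: exit scope (depth=0)
Step 3: enter scope (depth=1)
Step 4: declare f=77 at depth 1
Step 5: enter scope (depth=2)
Step 6: declare c=84 at depth 2
Step 7: declare e=89 at depth 2
Step 8: exit scope (depth=1)
Step 9: declare d=62 at depth 1
Visible at query point: d=62 f=77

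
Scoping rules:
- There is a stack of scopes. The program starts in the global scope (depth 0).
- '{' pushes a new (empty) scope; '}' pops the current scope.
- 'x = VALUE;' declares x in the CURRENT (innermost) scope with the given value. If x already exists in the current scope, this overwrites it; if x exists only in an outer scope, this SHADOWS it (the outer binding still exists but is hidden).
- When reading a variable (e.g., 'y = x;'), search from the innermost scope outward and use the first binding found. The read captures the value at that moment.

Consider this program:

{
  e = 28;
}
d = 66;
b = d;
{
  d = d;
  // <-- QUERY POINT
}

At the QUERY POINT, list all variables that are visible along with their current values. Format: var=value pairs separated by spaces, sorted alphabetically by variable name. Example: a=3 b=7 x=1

Answer: b=66 d=66

Derivation:
Step 1: enter scope (depth=1)
Step 2: declare e=28 at depth 1
Step 3: exit scope (depth=0)
Step 4: declare d=66 at depth 0
Step 5: declare b=(read d)=66 at depth 0
Step 6: enter scope (depth=1)
Step 7: declare d=(read d)=66 at depth 1
Visible at query point: b=66 d=66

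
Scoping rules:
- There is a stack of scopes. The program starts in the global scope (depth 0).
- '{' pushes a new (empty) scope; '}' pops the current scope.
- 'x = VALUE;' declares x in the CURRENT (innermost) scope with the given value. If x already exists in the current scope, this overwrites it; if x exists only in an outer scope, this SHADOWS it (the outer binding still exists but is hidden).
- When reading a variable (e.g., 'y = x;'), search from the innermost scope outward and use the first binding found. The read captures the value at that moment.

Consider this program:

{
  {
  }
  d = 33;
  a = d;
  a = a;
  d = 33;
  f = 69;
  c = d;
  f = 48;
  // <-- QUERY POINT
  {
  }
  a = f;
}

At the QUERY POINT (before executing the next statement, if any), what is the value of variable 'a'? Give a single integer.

Step 1: enter scope (depth=1)
Step 2: enter scope (depth=2)
Step 3: exit scope (depth=1)
Step 4: declare d=33 at depth 1
Step 5: declare a=(read d)=33 at depth 1
Step 6: declare a=(read a)=33 at depth 1
Step 7: declare d=33 at depth 1
Step 8: declare f=69 at depth 1
Step 9: declare c=(read d)=33 at depth 1
Step 10: declare f=48 at depth 1
Visible at query point: a=33 c=33 d=33 f=48

Answer: 33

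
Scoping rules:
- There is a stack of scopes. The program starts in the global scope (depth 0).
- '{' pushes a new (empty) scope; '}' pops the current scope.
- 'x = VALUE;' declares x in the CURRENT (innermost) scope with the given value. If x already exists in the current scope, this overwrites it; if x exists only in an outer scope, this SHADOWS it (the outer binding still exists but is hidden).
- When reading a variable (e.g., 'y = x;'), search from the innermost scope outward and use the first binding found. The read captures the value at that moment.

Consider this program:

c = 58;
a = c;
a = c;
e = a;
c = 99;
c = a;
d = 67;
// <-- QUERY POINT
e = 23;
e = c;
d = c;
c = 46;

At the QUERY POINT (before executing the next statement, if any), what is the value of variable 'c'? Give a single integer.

Step 1: declare c=58 at depth 0
Step 2: declare a=(read c)=58 at depth 0
Step 3: declare a=(read c)=58 at depth 0
Step 4: declare e=(read a)=58 at depth 0
Step 5: declare c=99 at depth 0
Step 6: declare c=(read a)=58 at depth 0
Step 7: declare d=67 at depth 0
Visible at query point: a=58 c=58 d=67 e=58

Answer: 58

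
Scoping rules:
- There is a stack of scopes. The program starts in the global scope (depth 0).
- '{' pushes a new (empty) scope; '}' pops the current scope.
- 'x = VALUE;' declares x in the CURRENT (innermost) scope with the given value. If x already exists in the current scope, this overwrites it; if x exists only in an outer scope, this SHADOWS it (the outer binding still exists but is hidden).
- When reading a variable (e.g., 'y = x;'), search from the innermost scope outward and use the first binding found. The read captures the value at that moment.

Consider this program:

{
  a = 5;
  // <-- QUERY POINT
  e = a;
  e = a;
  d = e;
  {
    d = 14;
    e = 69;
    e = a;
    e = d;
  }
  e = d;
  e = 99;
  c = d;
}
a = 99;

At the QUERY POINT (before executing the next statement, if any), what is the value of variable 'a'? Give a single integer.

Step 1: enter scope (depth=1)
Step 2: declare a=5 at depth 1
Visible at query point: a=5

Answer: 5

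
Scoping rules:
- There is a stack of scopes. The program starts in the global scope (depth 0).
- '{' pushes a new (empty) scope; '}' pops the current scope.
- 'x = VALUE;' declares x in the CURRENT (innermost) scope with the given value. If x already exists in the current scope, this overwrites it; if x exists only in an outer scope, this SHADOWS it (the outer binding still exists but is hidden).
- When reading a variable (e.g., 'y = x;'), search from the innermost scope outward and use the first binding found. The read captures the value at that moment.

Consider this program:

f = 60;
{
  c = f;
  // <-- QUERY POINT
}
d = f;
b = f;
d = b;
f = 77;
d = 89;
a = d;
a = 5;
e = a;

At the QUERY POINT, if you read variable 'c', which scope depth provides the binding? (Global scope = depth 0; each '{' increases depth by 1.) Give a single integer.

Answer: 1

Derivation:
Step 1: declare f=60 at depth 0
Step 2: enter scope (depth=1)
Step 3: declare c=(read f)=60 at depth 1
Visible at query point: c=60 f=60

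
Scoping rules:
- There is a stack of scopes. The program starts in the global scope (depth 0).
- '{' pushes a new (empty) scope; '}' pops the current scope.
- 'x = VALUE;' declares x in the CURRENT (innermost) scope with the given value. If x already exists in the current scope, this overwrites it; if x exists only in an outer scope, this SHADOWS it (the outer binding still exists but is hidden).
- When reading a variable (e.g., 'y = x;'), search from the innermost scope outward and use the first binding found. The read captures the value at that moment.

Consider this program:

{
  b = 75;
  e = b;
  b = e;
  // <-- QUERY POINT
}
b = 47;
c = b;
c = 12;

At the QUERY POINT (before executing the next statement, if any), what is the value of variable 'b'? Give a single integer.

Answer: 75

Derivation:
Step 1: enter scope (depth=1)
Step 2: declare b=75 at depth 1
Step 3: declare e=(read b)=75 at depth 1
Step 4: declare b=(read e)=75 at depth 1
Visible at query point: b=75 e=75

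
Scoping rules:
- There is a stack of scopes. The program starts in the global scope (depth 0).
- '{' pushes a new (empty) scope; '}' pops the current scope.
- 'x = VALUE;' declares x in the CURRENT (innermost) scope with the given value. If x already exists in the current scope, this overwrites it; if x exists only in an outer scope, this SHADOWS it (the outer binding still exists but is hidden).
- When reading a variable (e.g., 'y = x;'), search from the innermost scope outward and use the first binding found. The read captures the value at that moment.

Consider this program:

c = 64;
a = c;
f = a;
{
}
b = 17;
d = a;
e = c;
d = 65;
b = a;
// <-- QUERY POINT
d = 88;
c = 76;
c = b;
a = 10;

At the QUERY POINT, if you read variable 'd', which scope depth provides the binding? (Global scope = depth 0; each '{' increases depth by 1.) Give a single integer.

Answer: 0

Derivation:
Step 1: declare c=64 at depth 0
Step 2: declare a=(read c)=64 at depth 0
Step 3: declare f=(read a)=64 at depth 0
Step 4: enter scope (depth=1)
Step 5: exit scope (depth=0)
Step 6: declare b=17 at depth 0
Step 7: declare d=(read a)=64 at depth 0
Step 8: declare e=(read c)=64 at depth 0
Step 9: declare d=65 at depth 0
Step 10: declare b=(read a)=64 at depth 0
Visible at query point: a=64 b=64 c=64 d=65 e=64 f=64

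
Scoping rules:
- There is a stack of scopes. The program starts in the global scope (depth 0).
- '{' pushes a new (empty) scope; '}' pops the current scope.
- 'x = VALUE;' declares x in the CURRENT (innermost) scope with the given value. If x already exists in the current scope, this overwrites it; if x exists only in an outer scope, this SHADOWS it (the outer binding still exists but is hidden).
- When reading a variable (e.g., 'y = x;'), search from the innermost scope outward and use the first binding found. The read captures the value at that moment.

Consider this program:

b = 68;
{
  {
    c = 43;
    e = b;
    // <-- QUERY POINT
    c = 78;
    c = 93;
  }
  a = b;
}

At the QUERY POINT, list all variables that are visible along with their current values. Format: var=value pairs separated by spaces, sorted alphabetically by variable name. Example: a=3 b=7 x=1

Answer: b=68 c=43 e=68

Derivation:
Step 1: declare b=68 at depth 0
Step 2: enter scope (depth=1)
Step 3: enter scope (depth=2)
Step 4: declare c=43 at depth 2
Step 5: declare e=(read b)=68 at depth 2
Visible at query point: b=68 c=43 e=68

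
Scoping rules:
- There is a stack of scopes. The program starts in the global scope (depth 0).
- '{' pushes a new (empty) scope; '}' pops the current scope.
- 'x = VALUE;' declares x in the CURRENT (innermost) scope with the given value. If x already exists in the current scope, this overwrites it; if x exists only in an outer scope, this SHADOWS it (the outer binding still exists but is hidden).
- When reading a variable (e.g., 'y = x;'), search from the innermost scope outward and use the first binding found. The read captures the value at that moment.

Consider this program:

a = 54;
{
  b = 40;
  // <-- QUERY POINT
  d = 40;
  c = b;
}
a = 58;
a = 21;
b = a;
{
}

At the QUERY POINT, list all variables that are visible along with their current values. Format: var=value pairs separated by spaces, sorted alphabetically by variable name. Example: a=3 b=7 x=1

Answer: a=54 b=40

Derivation:
Step 1: declare a=54 at depth 0
Step 2: enter scope (depth=1)
Step 3: declare b=40 at depth 1
Visible at query point: a=54 b=40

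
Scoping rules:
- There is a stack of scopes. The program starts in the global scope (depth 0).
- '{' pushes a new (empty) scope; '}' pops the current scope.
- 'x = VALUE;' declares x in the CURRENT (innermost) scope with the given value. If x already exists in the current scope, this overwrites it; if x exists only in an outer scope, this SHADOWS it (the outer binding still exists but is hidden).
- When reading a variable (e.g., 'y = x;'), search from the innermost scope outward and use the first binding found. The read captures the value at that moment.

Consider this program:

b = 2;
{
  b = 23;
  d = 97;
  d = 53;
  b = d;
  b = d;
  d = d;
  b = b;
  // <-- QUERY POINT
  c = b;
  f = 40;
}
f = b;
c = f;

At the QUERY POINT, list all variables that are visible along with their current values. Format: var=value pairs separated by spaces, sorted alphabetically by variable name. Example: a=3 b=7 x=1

Answer: b=53 d=53

Derivation:
Step 1: declare b=2 at depth 0
Step 2: enter scope (depth=1)
Step 3: declare b=23 at depth 1
Step 4: declare d=97 at depth 1
Step 5: declare d=53 at depth 1
Step 6: declare b=(read d)=53 at depth 1
Step 7: declare b=(read d)=53 at depth 1
Step 8: declare d=(read d)=53 at depth 1
Step 9: declare b=(read b)=53 at depth 1
Visible at query point: b=53 d=53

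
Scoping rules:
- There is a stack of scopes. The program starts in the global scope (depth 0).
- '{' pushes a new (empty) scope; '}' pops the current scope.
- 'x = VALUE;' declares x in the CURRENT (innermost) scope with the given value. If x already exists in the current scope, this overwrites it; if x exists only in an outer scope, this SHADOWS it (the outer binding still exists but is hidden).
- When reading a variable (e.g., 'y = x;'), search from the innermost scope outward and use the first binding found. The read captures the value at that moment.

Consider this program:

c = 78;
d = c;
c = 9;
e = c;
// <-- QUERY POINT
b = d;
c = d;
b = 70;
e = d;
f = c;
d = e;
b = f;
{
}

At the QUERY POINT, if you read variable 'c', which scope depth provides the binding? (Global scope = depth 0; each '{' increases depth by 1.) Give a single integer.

Answer: 0

Derivation:
Step 1: declare c=78 at depth 0
Step 2: declare d=(read c)=78 at depth 0
Step 3: declare c=9 at depth 0
Step 4: declare e=(read c)=9 at depth 0
Visible at query point: c=9 d=78 e=9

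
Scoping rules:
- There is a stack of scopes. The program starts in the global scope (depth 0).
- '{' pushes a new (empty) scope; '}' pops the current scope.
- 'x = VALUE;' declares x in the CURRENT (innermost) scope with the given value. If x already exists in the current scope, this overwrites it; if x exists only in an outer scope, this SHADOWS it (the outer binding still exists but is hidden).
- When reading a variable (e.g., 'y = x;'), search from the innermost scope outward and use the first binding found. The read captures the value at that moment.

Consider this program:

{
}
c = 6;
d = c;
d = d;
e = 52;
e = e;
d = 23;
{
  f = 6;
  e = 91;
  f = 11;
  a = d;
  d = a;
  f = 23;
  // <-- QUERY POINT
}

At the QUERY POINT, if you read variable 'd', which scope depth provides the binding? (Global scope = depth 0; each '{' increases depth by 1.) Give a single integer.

Answer: 1

Derivation:
Step 1: enter scope (depth=1)
Step 2: exit scope (depth=0)
Step 3: declare c=6 at depth 0
Step 4: declare d=(read c)=6 at depth 0
Step 5: declare d=(read d)=6 at depth 0
Step 6: declare e=52 at depth 0
Step 7: declare e=(read e)=52 at depth 0
Step 8: declare d=23 at depth 0
Step 9: enter scope (depth=1)
Step 10: declare f=6 at depth 1
Step 11: declare e=91 at depth 1
Step 12: declare f=11 at depth 1
Step 13: declare a=(read d)=23 at depth 1
Step 14: declare d=(read a)=23 at depth 1
Step 15: declare f=23 at depth 1
Visible at query point: a=23 c=6 d=23 e=91 f=23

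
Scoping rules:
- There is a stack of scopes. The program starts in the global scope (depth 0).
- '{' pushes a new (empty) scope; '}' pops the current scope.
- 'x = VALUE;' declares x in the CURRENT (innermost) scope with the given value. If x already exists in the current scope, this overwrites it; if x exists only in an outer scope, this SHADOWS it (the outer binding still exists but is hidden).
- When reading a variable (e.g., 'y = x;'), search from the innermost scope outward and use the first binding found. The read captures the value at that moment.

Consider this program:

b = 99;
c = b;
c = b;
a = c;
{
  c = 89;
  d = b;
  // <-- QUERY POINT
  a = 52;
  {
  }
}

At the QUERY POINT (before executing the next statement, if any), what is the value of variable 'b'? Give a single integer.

Answer: 99

Derivation:
Step 1: declare b=99 at depth 0
Step 2: declare c=(read b)=99 at depth 0
Step 3: declare c=(read b)=99 at depth 0
Step 4: declare a=(read c)=99 at depth 0
Step 5: enter scope (depth=1)
Step 6: declare c=89 at depth 1
Step 7: declare d=(read b)=99 at depth 1
Visible at query point: a=99 b=99 c=89 d=99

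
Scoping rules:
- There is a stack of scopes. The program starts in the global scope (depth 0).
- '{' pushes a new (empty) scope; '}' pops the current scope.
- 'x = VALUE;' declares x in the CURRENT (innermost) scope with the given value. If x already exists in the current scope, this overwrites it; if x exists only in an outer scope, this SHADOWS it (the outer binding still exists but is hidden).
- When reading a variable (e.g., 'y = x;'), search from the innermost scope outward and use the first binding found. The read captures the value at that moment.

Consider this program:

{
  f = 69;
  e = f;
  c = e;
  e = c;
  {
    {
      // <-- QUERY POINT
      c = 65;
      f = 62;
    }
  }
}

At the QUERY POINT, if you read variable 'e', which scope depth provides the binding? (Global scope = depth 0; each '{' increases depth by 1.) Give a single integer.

Step 1: enter scope (depth=1)
Step 2: declare f=69 at depth 1
Step 3: declare e=(read f)=69 at depth 1
Step 4: declare c=(read e)=69 at depth 1
Step 5: declare e=(read c)=69 at depth 1
Step 6: enter scope (depth=2)
Step 7: enter scope (depth=3)
Visible at query point: c=69 e=69 f=69

Answer: 1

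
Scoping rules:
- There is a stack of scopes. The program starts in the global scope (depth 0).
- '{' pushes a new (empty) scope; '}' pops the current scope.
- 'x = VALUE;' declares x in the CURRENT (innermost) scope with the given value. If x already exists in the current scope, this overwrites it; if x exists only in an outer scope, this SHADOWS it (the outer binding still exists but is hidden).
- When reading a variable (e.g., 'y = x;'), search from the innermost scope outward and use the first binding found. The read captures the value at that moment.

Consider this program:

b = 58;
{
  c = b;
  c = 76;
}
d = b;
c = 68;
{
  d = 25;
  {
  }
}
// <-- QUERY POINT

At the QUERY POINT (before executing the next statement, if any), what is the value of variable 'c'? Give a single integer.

Step 1: declare b=58 at depth 0
Step 2: enter scope (depth=1)
Step 3: declare c=(read b)=58 at depth 1
Step 4: declare c=76 at depth 1
Step 5: exit scope (depth=0)
Step 6: declare d=(read b)=58 at depth 0
Step 7: declare c=68 at depth 0
Step 8: enter scope (depth=1)
Step 9: declare d=25 at depth 1
Step 10: enter scope (depth=2)
Step 11: exit scope (depth=1)
Step 12: exit scope (depth=0)
Visible at query point: b=58 c=68 d=58

Answer: 68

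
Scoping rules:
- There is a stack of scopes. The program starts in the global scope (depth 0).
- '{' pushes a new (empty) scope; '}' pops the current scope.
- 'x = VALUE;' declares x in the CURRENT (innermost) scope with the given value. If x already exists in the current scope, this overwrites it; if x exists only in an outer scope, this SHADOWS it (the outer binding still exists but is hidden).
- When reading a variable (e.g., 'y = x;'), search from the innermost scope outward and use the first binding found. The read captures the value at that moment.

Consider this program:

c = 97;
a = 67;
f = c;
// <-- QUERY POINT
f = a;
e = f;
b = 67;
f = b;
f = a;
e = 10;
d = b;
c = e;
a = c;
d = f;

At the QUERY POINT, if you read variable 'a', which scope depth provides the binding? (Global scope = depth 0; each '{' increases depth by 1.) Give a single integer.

Step 1: declare c=97 at depth 0
Step 2: declare a=67 at depth 0
Step 3: declare f=(read c)=97 at depth 0
Visible at query point: a=67 c=97 f=97

Answer: 0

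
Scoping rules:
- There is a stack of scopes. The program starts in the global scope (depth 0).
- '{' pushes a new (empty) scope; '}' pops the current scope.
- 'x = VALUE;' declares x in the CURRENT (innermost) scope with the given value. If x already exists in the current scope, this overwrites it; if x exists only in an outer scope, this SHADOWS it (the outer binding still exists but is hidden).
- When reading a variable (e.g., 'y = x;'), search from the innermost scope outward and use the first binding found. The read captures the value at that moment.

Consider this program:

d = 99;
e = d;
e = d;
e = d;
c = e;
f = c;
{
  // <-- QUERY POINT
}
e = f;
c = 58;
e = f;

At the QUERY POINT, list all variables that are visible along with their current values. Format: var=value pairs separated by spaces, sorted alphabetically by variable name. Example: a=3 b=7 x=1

Step 1: declare d=99 at depth 0
Step 2: declare e=(read d)=99 at depth 0
Step 3: declare e=(read d)=99 at depth 0
Step 4: declare e=(read d)=99 at depth 0
Step 5: declare c=(read e)=99 at depth 0
Step 6: declare f=(read c)=99 at depth 0
Step 7: enter scope (depth=1)
Visible at query point: c=99 d=99 e=99 f=99

Answer: c=99 d=99 e=99 f=99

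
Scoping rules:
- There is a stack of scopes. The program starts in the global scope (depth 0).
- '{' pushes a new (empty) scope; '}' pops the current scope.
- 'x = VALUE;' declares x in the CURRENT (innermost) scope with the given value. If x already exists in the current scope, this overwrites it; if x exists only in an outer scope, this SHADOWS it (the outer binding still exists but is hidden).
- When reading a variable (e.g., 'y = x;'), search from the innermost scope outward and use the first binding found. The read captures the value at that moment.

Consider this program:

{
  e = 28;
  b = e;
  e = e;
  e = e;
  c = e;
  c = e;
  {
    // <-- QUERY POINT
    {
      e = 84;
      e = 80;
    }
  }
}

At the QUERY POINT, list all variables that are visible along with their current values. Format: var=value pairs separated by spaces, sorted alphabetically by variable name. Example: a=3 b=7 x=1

Answer: b=28 c=28 e=28

Derivation:
Step 1: enter scope (depth=1)
Step 2: declare e=28 at depth 1
Step 3: declare b=(read e)=28 at depth 1
Step 4: declare e=(read e)=28 at depth 1
Step 5: declare e=(read e)=28 at depth 1
Step 6: declare c=(read e)=28 at depth 1
Step 7: declare c=(read e)=28 at depth 1
Step 8: enter scope (depth=2)
Visible at query point: b=28 c=28 e=28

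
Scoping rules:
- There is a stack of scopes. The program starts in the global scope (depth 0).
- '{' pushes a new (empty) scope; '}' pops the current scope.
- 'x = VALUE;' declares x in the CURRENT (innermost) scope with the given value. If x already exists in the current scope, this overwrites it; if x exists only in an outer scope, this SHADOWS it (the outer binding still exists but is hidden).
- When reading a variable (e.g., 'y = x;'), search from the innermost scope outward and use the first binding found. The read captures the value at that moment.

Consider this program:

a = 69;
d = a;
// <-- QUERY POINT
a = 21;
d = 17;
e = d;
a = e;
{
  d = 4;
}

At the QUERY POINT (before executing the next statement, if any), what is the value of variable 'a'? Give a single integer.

Answer: 69

Derivation:
Step 1: declare a=69 at depth 0
Step 2: declare d=(read a)=69 at depth 0
Visible at query point: a=69 d=69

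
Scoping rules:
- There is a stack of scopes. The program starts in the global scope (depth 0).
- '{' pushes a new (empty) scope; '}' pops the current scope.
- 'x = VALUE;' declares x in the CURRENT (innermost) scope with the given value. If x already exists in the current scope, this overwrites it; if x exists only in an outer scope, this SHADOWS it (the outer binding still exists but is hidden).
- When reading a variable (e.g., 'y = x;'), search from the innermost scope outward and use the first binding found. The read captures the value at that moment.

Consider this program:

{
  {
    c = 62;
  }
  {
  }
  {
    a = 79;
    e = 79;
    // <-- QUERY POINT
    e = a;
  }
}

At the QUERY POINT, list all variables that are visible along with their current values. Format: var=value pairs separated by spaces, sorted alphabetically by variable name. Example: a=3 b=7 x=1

Step 1: enter scope (depth=1)
Step 2: enter scope (depth=2)
Step 3: declare c=62 at depth 2
Step 4: exit scope (depth=1)
Step 5: enter scope (depth=2)
Step 6: exit scope (depth=1)
Step 7: enter scope (depth=2)
Step 8: declare a=79 at depth 2
Step 9: declare e=79 at depth 2
Visible at query point: a=79 e=79

Answer: a=79 e=79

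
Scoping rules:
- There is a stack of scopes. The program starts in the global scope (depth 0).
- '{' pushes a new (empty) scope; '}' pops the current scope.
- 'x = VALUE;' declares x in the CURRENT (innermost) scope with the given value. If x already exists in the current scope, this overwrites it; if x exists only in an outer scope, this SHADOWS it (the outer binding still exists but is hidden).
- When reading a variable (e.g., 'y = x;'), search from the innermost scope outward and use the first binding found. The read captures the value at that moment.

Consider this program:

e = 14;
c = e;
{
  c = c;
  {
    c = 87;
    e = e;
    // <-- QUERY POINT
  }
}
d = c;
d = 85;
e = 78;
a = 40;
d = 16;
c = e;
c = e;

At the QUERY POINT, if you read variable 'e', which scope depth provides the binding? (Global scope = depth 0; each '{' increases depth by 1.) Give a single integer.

Answer: 2

Derivation:
Step 1: declare e=14 at depth 0
Step 2: declare c=(read e)=14 at depth 0
Step 3: enter scope (depth=1)
Step 4: declare c=(read c)=14 at depth 1
Step 5: enter scope (depth=2)
Step 6: declare c=87 at depth 2
Step 7: declare e=(read e)=14 at depth 2
Visible at query point: c=87 e=14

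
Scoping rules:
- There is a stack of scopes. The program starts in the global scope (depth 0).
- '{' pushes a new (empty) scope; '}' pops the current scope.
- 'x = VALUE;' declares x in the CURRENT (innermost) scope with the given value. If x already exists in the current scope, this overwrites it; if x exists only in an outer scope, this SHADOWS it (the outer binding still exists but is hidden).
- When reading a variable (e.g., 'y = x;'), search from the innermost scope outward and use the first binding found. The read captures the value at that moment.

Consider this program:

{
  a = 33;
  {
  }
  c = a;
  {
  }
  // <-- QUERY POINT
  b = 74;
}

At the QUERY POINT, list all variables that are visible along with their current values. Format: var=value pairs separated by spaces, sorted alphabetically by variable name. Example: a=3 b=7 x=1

Answer: a=33 c=33

Derivation:
Step 1: enter scope (depth=1)
Step 2: declare a=33 at depth 1
Step 3: enter scope (depth=2)
Step 4: exit scope (depth=1)
Step 5: declare c=(read a)=33 at depth 1
Step 6: enter scope (depth=2)
Step 7: exit scope (depth=1)
Visible at query point: a=33 c=33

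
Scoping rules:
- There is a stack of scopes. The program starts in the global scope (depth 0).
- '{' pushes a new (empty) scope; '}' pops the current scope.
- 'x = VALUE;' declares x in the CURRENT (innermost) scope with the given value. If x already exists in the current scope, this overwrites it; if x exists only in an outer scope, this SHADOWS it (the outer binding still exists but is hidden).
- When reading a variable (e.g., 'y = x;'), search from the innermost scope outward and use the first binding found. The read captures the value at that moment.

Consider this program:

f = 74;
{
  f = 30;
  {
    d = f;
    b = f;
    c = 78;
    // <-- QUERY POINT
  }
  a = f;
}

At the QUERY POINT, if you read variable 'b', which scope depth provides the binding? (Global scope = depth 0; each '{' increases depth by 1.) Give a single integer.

Step 1: declare f=74 at depth 0
Step 2: enter scope (depth=1)
Step 3: declare f=30 at depth 1
Step 4: enter scope (depth=2)
Step 5: declare d=(read f)=30 at depth 2
Step 6: declare b=(read f)=30 at depth 2
Step 7: declare c=78 at depth 2
Visible at query point: b=30 c=78 d=30 f=30

Answer: 2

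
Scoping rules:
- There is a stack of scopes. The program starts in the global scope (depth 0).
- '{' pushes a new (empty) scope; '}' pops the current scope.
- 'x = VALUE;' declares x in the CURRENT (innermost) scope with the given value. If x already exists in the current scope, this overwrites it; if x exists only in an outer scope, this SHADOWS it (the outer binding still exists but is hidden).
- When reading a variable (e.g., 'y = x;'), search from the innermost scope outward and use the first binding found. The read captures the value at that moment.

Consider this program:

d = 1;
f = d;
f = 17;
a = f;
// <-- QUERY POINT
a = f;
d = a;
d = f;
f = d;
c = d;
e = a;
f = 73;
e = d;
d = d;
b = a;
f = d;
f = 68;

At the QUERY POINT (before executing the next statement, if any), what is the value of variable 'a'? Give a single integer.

Step 1: declare d=1 at depth 0
Step 2: declare f=(read d)=1 at depth 0
Step 3: declare f=17 at depth 0
Step 4: declare a=(read f)=17 at depth 0
Visible at query point: a=17 d=1 f=17

Answer: 17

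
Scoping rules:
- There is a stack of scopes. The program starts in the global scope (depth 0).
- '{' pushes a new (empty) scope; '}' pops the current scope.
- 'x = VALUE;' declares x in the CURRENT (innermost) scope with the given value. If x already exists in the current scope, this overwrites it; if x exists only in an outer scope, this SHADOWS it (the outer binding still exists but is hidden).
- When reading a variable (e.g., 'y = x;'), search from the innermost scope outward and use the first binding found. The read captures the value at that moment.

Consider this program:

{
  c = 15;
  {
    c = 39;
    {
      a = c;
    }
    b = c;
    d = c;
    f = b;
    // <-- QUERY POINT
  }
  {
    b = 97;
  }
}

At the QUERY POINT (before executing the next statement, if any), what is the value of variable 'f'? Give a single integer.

Step 1: enter scope (depth=1)
Step 2: declare c=15 at depth 1
Step 3: enter scope (depth=2)
Step 4: declare c=39 at depth 2
Step 5: enter scope (depth=3)
Step 6: declare a=(read c)=39 at depth 3
Step 7: exit scope (depth=2)
Step 8: declare b=(read c)=39 at depth 2
Step 9: declare d=(read c)=39 at depth 2
Step 10: declare f=(read b)=39 at depth 2
Visible at query point: b=39 c=39 d=39 f=39

Answer: 39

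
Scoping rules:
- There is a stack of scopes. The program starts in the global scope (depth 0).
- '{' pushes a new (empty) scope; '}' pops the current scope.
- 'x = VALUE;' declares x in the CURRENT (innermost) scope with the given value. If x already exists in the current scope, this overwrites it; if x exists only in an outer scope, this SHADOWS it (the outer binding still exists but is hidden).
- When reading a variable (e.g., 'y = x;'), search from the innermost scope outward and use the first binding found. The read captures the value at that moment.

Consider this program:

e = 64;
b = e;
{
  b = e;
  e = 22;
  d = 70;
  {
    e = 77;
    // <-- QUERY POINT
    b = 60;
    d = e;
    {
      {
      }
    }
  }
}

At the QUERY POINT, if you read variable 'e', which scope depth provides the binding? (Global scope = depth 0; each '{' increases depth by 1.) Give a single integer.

Answer: 2

Derivation:
Step 1: declare e=64 at depth 0
Step 2: declare b=(read e)=64 at depth 0
Step 3: enter scope (depth=1)
Step 4: declare b=(read e)=64 at depth 1
Step 5: declare e=22 at depth 1
Step 6: declare d=70 at depth 1
Step 7: enter scope (depth=2)
Step 8: declare e=77 at depth 2
Visible at query point: b=64 d=70 e=77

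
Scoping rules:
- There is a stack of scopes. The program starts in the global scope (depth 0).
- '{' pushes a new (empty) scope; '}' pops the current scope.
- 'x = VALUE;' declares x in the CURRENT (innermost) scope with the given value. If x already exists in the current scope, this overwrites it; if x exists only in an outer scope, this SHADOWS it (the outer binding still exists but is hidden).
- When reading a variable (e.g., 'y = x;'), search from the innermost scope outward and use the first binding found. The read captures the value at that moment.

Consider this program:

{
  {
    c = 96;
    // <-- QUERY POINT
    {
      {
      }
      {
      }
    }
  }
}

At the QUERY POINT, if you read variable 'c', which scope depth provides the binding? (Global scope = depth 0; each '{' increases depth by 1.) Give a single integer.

Answer: 2

Derivation:
Step 1: enter scope (depth=1)
Step 2: enter scope (depth=2)
Step 3: declare c=96 at depth 2
Visible at query point: c=96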